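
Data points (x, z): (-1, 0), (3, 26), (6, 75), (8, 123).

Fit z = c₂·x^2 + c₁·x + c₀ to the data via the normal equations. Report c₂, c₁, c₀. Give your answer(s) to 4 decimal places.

From the data, Σx^2·x^2 = 5474, Σx^2·x = 754, Σx^2 = 110, Σx·x = 110, Σx = 16, Σ1 = 4.
For Aᵀz: Σx^2·z = 10806, Σx·z = 1512, Σz = 224.
AᵀA·[c₂, c₁, c₀]ᵀ = Aᵀz becomes [[5474, 754, 110]; [754, 110, 16]; [110, 16, 4]]·[c₂, c₁, c₀]ᵀ = [10806, 1512, 224]ᵀ.
Solving the 3×3 system (Gaussian elimination) gives c₂ = 3382/2343, c₁ = 8290/2343, c₀ = 1681/781.

c₂ = 1.4434, c₁ = 3.5382, c₀ = 2.1524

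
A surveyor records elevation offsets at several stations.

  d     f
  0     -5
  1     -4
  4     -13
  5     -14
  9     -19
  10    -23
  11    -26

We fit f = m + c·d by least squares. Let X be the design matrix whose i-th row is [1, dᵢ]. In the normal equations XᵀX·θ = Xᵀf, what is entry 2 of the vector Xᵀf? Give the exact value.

-813

Entry 2 ↔ basis d, so (Xᵀf)_{2} = Σᵢ (d)·fᵢ = (0)·(-5) + (1)·(-4) + (4)·(-13) + (5)·(-14) + (9)·(-19) + (10)·(-23) + (11)·(-26) = -813.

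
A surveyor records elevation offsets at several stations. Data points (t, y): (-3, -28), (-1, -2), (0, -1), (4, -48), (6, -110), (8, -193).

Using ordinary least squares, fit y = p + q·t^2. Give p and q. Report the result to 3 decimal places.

p = -0.258, q = -3.019

The normal equations are: 6·p + 126·q = -382;  126·p + 5730·q = -17334.
det = 6·5730 − 126² = 18504.
p = ((-382)·5730 − 126·(-17334))/18504 = -199/771; q = (6·(-17334) − 126·(-382))/18504 = -776/257.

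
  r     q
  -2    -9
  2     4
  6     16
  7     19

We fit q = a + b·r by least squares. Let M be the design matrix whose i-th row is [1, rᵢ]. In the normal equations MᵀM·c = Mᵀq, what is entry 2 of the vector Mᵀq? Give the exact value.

255

Entry 2 ↔ basis r, so (Mᵀq)_{2} = Σᵢ (r)·qᵢ = (-2)·(-9) + (2)·(4) + (6)·(16) + (7)·(19) = 255.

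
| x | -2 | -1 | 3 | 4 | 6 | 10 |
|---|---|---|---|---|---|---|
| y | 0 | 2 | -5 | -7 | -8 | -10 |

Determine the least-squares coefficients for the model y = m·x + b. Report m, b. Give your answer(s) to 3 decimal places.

The normal equations are: 166·m + 20·b = -193;  20·m + 6·b = -28.
(Σx·x = 166, Σx = 20, Σ1 = 6, Σx·y = -193, Σy = -28.)
Δ = 166·6 − 20² = 596.
m = ((-193)·6 − 20·(-28))/596 = -299/298; b = (166·(-28) − 20·(-193))/596 = -197/149.

m = -1.003, b = -1.322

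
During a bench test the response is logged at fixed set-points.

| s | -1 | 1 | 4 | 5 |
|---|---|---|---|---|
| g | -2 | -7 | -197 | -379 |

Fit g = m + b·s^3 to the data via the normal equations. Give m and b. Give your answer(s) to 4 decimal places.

m = -4.6379, b = -2.9971

Forming XᵀX = [[4, 189]; [189, 19723]] and Xᵀg = [-585, -59988]ᵀ gives XᵀX·[m, b]ᵀ = Xᵀg.
det = 4·19723 − 189² = 43171.
m = ((-585)·19723 − 189·(-59988))/43171 = -200223/43171; b = (4·(-59988) − 189·(-585))/43171 = -129387/43171.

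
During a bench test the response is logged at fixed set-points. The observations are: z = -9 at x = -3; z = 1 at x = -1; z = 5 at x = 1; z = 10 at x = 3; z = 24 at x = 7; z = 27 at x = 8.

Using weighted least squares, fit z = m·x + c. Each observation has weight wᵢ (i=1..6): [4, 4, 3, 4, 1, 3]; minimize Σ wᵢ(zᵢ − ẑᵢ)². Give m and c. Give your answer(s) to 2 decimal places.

m = 3.13, c = 1.80

The normal system AᵀWA·[m, c]ᵀ = AᵀWz is [[320, 30]; [30, 19]]·[m, c]ᵀ = [1055, 128]ᵀ.
Determinant 320·19 − 30² = 5180.
m = (1055·19 − 30·128)/5180 = 463/148; c = (320·128 − 30·1055)/5180 = 133/74.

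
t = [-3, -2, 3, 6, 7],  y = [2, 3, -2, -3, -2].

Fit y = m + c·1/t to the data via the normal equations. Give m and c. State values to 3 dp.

Setting ∂/∂m … = 0 gives: 5·m + (-4/21)·c = -2;  (-4/21)·m + (51/98)·c = -76/21.
det = 5·(51/98) − (-4/21)² = 2263/882.
m = ((-2)·(51/98) − (-4/21)·(-76/21))/(2263/882) = -1526/2263; c = (5·(-76/21) − (-4/21)·(-2))/(2263/882) = -16296/2263.

m = -0.674, c = -7.201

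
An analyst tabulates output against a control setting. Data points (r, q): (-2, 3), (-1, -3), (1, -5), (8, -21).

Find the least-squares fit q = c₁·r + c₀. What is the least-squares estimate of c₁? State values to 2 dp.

Compute the Gram sums: Σr·r = 70, Σr = 6, Σ1 = 4.
For Xᵀq: Σr·q = -176, Σq = -26.
Normal equations: [[70, 6]; [6, 4]]·[c₁, c₀]ᵀ = [-176, -26]ᵀ.
Eliminating c₀: 4·(row 1) − 6·(row 2) gives 244·c₁ = 4·(-176) − 6·(-26) = -548, so c₁ = -137/61.
Then c₀ = ((-26) − 6·(-137/61))/4 = -191/61.

c₁ = -2.25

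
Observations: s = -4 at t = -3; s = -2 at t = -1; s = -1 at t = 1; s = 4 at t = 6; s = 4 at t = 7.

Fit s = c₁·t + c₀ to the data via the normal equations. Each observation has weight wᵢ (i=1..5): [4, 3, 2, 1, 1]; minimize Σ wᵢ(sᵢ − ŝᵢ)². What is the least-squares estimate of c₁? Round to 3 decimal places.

c₁ = 0.825

From the data, Σwᵢ·t·t = 126, Σwᵢ·t = 0, Σwᵢ·1 = 11.
Right-hand side: Σwᵢ·t·s = 104, Σwᵢ·s = -16.
Determinant 126·11 − 0² = 1386.
c₁ = (104·11 − 0·(-16))/1386 = 52/63; c₀ = (126·(-16) − 0·104)/1386 = -16/11.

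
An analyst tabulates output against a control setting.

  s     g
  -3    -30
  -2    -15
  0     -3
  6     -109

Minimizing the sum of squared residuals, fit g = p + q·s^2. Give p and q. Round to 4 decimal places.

p = -3.2340, q = -2.9401

Forming AᵀA = [[4, 49]; [49, 1393]] and Aᵀg = [-157, -4254]ᵀ gives AᵀA·[p, q]ᵀ = Aᵀg.
Δ = 4·1393 − 49² = 3171.
p = ((-157)·1393 − 49·(-4254))/3171 = -1465/453; q = (4·(-4254) − 49·(-157))/3171 = -9323/3171.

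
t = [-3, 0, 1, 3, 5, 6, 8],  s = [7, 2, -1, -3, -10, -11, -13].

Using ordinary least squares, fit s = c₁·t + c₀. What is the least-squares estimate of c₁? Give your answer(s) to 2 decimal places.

c₁ = -1.94

Normal-equation sums: Σt·t = 144, Σt = 20, Σ1 = 7.
Right-hand side: Σt·s = -251, Σs = -29.
AᵀA·[c₁, c₀]ᵀ = Aᵀs becomes [[144, 20]; [20, 7]]·[c₁, c₀]ᵀ = [-251, -29]ᵀ.
Δ = 144·7 − 20² = 608.
c₁ = ((-251)·7 − 20·(-29))/608 = -1177/608; c₀ = (144·(-29) − 20·(-251))/608 = 211/152.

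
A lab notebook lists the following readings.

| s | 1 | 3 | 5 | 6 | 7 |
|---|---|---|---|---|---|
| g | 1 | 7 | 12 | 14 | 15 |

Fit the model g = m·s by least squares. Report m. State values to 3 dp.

From the data, Σs·s = 120.
Moment sums: Σs·g = 271.
XᵀX·[m]ᵀ = Xᵀg becomes [[120]]·[m]ᵀ = [271]ᵀ.
m = 271/120 = 2.25833.

m = 2.258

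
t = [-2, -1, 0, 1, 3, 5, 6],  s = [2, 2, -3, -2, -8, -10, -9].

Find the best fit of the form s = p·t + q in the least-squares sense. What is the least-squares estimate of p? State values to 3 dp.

Forming XᵀX = [[76, 12]; [12, 7]] and Xᵀs = [-136, -28]ᵀ gives XᵀX·[p, q]ᵀ = Xᵀs.
Eliminating q: 7·(row 1) − 12·(row 2) gives 388·p = 7·(-136) − 12·(-28) = -616, so p = -154/97.
Then q = ((-28) − 12·(-154/97))/7 = -124/97.

p = -1.588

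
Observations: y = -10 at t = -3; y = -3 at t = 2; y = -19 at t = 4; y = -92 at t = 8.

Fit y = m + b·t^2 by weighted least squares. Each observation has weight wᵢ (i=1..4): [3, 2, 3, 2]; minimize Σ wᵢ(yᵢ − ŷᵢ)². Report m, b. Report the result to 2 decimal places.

Setting ∂/∂m … = 0 gives: 10·m + 211·b = -277;  211·m + 9235·b = -12982.
(Σwᵢ·1 = 10, Σwᵢ·t^2 = 211, Σwᵢ·t^2·t^2 = 9235, Σwᵢ·y = -277, Σwᵢ·t^2·y = -12982.)
Eliminating b: 9235·(row 1) − 211·(row 2) gives 47829·m = 9235·(-277) − 211·(-12982) = 181107, so m = 60369/15943.
Then b = ((-12982) − 211·(60369/15943))/9235 = -23791/15943.

m = 3.79, b = -1.49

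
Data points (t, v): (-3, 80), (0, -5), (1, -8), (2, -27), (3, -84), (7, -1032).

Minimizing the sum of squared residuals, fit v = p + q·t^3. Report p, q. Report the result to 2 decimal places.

p = -3.37, q = -3.00

Sums needed: Σ1 = 6, Σt^3 = 352, Σt^3·t^3 = 119172.
Right-hand side: Σv = -1076, Σt^3·v = -358628.
Normal equations: [[6, 352]; [352, 119172]]·[p, q]ᵀ = [-1076, -358628]ᵀ.
det = 6·119172 − 352² = 591128.
p = ((-1076)·119172 − 352·(-358628))/591128 = -249002/73891; q = (6·(-358628) − 352·(-1076))/591128 = -221627/73891.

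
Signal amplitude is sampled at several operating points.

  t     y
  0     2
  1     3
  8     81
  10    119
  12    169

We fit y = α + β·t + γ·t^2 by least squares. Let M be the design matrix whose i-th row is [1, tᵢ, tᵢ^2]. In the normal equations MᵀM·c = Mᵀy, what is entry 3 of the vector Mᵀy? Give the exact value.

41423

Entry 3 ↔ basis t^2, so (Mᵀy)_{3} = Σᵢ (t^2)·yᵢ = (0)·(2) + (1)·(3) + (64)·(81) + (100)·(119) + (144)·(169) = 41423.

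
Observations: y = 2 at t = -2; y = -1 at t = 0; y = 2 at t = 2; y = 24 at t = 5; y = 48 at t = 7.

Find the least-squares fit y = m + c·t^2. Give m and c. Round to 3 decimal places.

Forming MᵀM = [[5, 82]; [82, 3058]] and Mᵀy = [75, 2968]ᵀ gives MᵀM·[m, c]ᵀ = Mᵀy.
Eliminating c: 3058·(row 1) − 82·(row 2) gives 8566·m = 3058·75 − 82·2968 = -14026, so m = -7013/4283.
Then c = (2968 − 82·(-7013/4283))/3058 = 4345/4283.

m = -1.637, c = 1.014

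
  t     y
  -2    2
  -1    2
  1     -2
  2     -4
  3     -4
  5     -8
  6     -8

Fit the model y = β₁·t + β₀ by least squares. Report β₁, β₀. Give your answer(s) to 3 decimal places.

β₁ = -1.385, β₀ = -0.374

The normal equations are: 80·β₁ + 14·β₀ = -116;  14·β₁ + 7·β₀ = -22.
(Σt·t = 80, Σt = 14, Σ1 = 7, Σt·y = -116, Σy = -22.)
Eliminating β₀: 7·(row 1) − 14·(row 2) gives 364·β₁ = 7·(-116) − 14·(-22) = -504, so β₁ = -18/13.
Then β₀ = ((-22) − 14·(-18/13))/7 = -34/91.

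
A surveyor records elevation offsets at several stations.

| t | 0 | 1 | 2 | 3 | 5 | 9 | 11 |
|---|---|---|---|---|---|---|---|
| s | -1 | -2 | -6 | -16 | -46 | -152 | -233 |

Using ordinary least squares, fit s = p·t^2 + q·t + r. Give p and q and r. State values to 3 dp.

With design matrix A, AᵀA = [[21925, 2221, 241]; [2221, 241, 31]; [241, 31, 7]] and Aᵀs = [-41825, -4223, -456]ᵀ.
Inverting the 3×3 Gram matrix, [p, q, r]ᵀ = [-195187/96054, 43479/32018, -57436/48027]ᵀ.

p = -2.032, q = 1.358, r = -1.196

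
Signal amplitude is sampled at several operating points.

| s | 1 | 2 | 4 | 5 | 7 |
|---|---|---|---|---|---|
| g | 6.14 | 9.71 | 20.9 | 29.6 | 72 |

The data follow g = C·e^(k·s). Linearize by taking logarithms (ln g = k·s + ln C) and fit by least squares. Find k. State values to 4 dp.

Taking logs, ln g = k·s + ln C, so regress ln g on s.
Σs = 19.0000, Σ(s)² = 95.0000, Σln g = 14.7922, Σs·ln g = 65.3957.
Normal system: [[95.0000, 19.0000]; [19.0000, 5]]·[k, ln C]ᵀ = [65.3957, 14.7922]ᵀ.
Slope k = (n·Σs·ln g − Σs·Σln g)/(n·Σ(s)² − (Σs)²) = (5·65.3957 − 19.0000·14.7922)/114.0000 = 0.40287; ln C = (Σln g − k·Σs)/n = 1.42753.

k = 0.4029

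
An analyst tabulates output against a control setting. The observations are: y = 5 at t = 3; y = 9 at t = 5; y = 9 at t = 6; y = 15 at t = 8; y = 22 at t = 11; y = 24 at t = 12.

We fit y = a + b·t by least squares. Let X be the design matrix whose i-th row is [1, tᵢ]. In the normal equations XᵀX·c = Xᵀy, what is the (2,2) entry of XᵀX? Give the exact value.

Row 2 ↔ basis t, column 2 ↔ basis t, so (XᵀX)_{2,2} = Σᵢ (t)·(t) = (3)·(3) + (5)·(5) + (6)·(6) + (8)·(8) + (11)·(11) + (12)·(12) = 399.

399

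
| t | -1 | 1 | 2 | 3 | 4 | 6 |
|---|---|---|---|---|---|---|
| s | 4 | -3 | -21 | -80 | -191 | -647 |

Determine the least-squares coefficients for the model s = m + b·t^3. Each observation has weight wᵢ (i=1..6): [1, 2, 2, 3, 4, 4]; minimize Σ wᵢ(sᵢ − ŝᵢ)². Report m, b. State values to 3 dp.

m = 1.208, b = -3.001

Sums needed: Σwᵢ·1 = 16, Σwᵢ·t^3 = 1218, Σwᵢ·t^3·t^3 = 205326.
And Σwᵢ·s = -3636, Σwᵢ·t^3·s = -614730.
So XᵀWX·[m, b]ᵀ = XᵀWs: [[16, 1218]; [1218, 205326]]·[m, b]ᵀ = [-3636, -614730]ᵀ.
det = 16·205326 − 1218² = 1801692.
m = ((-3636)·205326 − 1218·(-614730))/1801692 = 60439/50047; b = (16·(-614730) − 1218·(-3636))/1801692 = -450586/150141.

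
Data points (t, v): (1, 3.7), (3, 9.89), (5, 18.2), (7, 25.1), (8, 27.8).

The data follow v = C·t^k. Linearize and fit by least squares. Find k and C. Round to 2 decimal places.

Let Y = ln v. Fitting Y = k·ln t + ln C by least squares:
XᵀX = [[11.9079, 6.7334]; [6.7334, 5]], rhs = [20.3728, 13.0492]ᵀ  (here Σln t = 6.7334, Σ(ln t)² = 11.9079, Σln v = 13.0492, Σln t·ln v = 20.3728).
Solving (det = 14.2007): k = 0.98576, ln C = 1.28233, so C = exp(1.28233) = 3.60503.

k = 0.99, C = 3.61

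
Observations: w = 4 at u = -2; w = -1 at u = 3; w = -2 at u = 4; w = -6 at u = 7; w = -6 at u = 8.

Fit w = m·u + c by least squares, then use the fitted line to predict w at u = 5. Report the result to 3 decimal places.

Entries of MᵀM: Σu·u = 142, Σu = 20, Σ1 = 5.
And Σu·w = -109, Σw = -11.
MᵀM·[m, c]ᵀ = Mᵀw becomes [[142, 20]; [20, 5]]·[m, c]ᵀ = [-109, -11]ᵀ.
Determinant 142·5 − 20² = 310.
m = ((-109)·5 − 20·(-11))/310 = -65/62; c = (142·(-11) − 20·(-109))/310 = 309/155.
At u = 5: ŵ = (-65/62)·(5) + (309/155)·(1) = -1007/310.

ŵ = -3.248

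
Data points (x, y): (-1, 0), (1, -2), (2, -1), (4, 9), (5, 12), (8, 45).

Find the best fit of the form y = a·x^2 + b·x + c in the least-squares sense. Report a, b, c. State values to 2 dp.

a = 0.88, b = -1.23, c = -1.91

Forming AᵀA = [[4995, 709, 111]; [709, 111, 19]; [111, 19, 6]] and Aᵀy = [3318, 452, 63]ᵀ gives AᵀA·[a, b, c]ᵀ = Aᵀy.
Solving the 3×3 system (Gaussian elimination) gives a = 1915/2172, b = -893/724, c = -2069/1086.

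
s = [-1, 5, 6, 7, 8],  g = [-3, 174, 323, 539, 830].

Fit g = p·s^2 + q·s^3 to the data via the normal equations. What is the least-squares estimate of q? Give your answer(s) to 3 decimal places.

The normal system XᵀX·[p, q]ᵀ = Xᵀg is [[8419, 60475]; [60475, 442075]]·[p, q]ᵀ = [95506, 701358]ᵀ.
Eliminating q: 442075·(row 1) − 60475·(row 2) gives 64603800·p = 442075·95506 − 60475·701358 = -193810100, so p = -1938101/646038.
Then q = (701358 − 60475·(-1938101/646038))/442075 = 32251913/16150950.

q = 1.997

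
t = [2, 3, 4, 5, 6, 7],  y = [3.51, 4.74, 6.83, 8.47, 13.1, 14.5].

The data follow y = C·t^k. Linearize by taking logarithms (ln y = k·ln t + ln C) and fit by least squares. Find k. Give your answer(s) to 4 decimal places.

k = 1.1811

With ln yᵢ as the transformed response and ln tᵢ as the regressor:
Σln t = 8.5252, Σ(ln t)² = 13.1965, Σln y = 12.1163, Σln t·ln y = 18.4951.
Equations: 13.1965·k + 8.5252·ln C = 18.4951;  8.5252·k + 6·ln C = 12.1163.
Solving (det = 6.5005): k = 1.18106, ln C = 0.34126.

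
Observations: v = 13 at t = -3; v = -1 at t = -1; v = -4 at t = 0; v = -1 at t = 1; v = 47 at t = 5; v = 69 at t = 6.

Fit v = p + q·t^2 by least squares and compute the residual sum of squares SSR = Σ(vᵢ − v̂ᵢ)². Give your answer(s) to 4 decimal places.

Forming AᵀA = [[6, 72]; [72, 2004]] and Aᵀv = [123, 3774]ᵀ gives AᵀA·[p, q]ᵀ = Aᵀv.
det = 6·2004 − 72² = 6840.
p = (123·2004 − 72·3774)/6840 = -701/190; q = (6·3774 − 72·123)/6840 = 383/190.
Residuals: -138/95, 64/95, -59/190, 64/95, 28/95, 23/190; SSR = 611/190.

SSR = 3.2158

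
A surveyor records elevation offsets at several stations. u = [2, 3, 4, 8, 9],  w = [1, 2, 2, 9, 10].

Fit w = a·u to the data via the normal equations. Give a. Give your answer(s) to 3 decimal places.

a = 1.023

Entries of MᵀM: Σu·u = 174.
Moment sums: Σu·w = 178.
Normal equations: [[174]]·[a]ᵀ = [178]ᵀ.
a = 178/174 = 1.02299.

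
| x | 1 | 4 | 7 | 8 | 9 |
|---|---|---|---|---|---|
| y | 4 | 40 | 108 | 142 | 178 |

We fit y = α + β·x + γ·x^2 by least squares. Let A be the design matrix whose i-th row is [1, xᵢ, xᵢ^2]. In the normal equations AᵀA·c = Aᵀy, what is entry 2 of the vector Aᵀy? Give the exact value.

Entry 2 ↔ basis x, so (Aᵀy)_{2} = Σᵢ (x)·yᵢ = (1)·(4) + (4)·(40) + (7)·(108) + (8)·(142) + (9)·(178) = 3658.

3658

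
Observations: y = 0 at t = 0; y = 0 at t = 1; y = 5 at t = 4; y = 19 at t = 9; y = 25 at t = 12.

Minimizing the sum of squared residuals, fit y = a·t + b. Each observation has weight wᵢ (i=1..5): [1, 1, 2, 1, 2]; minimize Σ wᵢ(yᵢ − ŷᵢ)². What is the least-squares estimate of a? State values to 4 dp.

a = 2.2467

Setting ∂/∂a … = 0 gives: 402·a + 42·b = 811;  42·a + 7·b = 79.
Δ = 402·7 − 42² = 1050.
a = (811·7 − 42·79)/1050 = 337/150; b = (402·79 − 42·811)/1050 = -384/175.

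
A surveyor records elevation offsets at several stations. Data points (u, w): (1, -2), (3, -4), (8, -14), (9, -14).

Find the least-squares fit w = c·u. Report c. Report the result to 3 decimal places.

c = -1.626

From the data, Σu·u = 155.
And Σu·w = -252.
So MᵀM·[c]ᵀ = Mᵀw: [[155]]·[c]ᵀ = [-252]ᵀ.
Hence c = -252 / 155 ≈ -1.62581.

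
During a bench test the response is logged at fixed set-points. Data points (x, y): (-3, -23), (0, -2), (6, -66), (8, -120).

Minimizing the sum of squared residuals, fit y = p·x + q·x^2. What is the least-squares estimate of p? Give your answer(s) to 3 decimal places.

Normal-equation sums: Σx·x = 109, Σx·x^2 = 701, Σx^2·x^2 = 5473.
And Σx·y = -1287, Σx^2·y = -10263.
AᵀA·[p, q]ᵀ = Aᵀy becomes [[109, 701]; [701, 5473]]·[p, q]ᵀ = [-1287, -10263]ᵀ.
Determinant 109·5473 − 701² = 105156.
p = ((-1287)·5473 − 701·(-10263))/105156 = 12551/8763; q = (109·(-10263) − 701·(-1287))/105156 = -18040/8763.

p = 1.432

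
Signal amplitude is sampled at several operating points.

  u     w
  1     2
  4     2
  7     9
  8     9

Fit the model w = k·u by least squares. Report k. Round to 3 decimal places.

k = 1.115

Sums needed: Σu·u = 130.
And Σu·w = 145.
Hence k = 145 / 130 ≈ 1.11538.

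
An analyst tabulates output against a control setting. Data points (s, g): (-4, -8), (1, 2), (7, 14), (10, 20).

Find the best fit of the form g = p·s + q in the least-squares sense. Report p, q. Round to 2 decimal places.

Sums needed: Σs·s = 166, Σs = 14, Σ1 = 4.
Moment sums: Σs·g = 332, Σg = 28.
Normal equations: [[166, 14]; [14, 4]]·[p, q]ᵀ = [332, 28]ᵀ.
Determinant 166·4 − 14² = 468.
p = (332·4 − 14·28)/468 = 2; q = (166·28 − 14·332)/468 = 0.

p = 2.00, q = 0.00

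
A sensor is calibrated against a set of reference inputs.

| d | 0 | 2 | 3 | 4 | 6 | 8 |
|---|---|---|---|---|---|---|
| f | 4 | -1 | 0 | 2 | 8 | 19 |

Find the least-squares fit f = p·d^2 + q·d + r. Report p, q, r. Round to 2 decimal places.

Sums needed: Σd^2·d^2 = 5745, Σd^2·d = 827, Σd^2 = 129, Σd·d = 129, Σd = 23, Σ1 = 6.
And Σd^2·f = 1532, Σd·f = 206, Σf = 32.
Solving the 3×3 system (Gaussian elimination) gives p = 193/308, q = -943/308, r = 277/77.

p = 0.63, q = -3.06, r = 3.60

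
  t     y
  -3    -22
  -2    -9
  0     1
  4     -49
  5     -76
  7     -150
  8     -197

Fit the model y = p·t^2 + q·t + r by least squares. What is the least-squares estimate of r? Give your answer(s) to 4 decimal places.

Forming AᵀA = [[7475, 1009, 167]; [1009, 167, 19]; [167, 19, 7]] and Aᵀy = [-22876, -3118, -502]ᵀ gives AᵀA·[p, q, r]ᵀ = Aᵀy.
Inverting the 3×3 Gram matrix, [p, q, r]ᵀ = [-494588/164721, -123941/164721, 107673/54907]ᵀ.

r = 1.9610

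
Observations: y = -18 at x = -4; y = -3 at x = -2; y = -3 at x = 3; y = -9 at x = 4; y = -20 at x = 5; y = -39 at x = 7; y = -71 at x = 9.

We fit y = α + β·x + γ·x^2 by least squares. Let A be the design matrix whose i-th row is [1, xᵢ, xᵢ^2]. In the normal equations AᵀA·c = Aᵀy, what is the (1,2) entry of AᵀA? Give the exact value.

Row 1 ↔ basis 1, column 2 ↔ basis x, so (AᵀA)_{1,2} = Σᵢ x = (1)·(-4) + (1)·(-2) + (1)·(3) + (1)·(4) + (1)·(5) + (1)·(7) + (1)·(9) = 22.

22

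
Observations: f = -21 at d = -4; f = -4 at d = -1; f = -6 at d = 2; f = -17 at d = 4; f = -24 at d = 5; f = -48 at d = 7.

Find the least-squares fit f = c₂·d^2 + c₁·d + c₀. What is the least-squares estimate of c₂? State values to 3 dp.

c₂ = -0.998

Entries of XᵀX: Σd^2·d^2 = 3555, Σd^2·d = 475, Σd^2 = 111, Σd·d = 111, Σd = 13, Σ1 = 6.
And Σd^2·f = -3588, Σd·f = -448, Σf = -120.
XᵀX·[c₂, c₁, c₀]ᵀ = Xᵀf becomes [[3555, 475, 111]; [475, 111, 13]; [111, 13, 6]]·[c₂, c₁, c₀]ᵀ = [-3588, -448, -120]ᵀ.
Solving the 3×3 system (Gaussian elimination) gives c₂ = -4945/4956, c₁ = 131/236, c₀ = -6799/2478.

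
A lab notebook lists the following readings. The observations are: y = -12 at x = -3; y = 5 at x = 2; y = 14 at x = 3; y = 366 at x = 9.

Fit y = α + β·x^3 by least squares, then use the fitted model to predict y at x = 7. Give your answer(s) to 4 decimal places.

Compute the Gram sums: Σ1 = 4, Σx^3 = 737, Σx^3·x^3 = 532963.
Moment sums: Σy = 373, Σx^3·y = 267556.
AᵀA·[α, β]ᵀ = Aᵀy becomes [[4, 737]; [737, 532963]]·[α, β]ᵀ = [373, 267556]ᵀ.
Eliminating β: 532963·(row 1) − 737·(row 2) gives 1588683·α = 532963·373 − 737·267556 = 1606427, so α = 1606427/1588683.
Then β = (267556 − 737·(1606427/1588683))/532963 = 795323/1588683.
At x = 7: ŷ = (1606427/1588683)·(1) + (795323/1588683)·(343) = 274402216/1588683.

ŷ = 172.7231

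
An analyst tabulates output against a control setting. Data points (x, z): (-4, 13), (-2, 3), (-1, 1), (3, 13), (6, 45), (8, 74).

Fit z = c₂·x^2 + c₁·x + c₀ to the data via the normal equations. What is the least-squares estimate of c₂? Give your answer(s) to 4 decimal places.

With design matrix M, MᵀM = [[5746, 682, 130]; [682, 130, 10]; [130, 10, 6]] and Mᵀz = [6694, 842, 149]ᵀ.
Inverting the 3×3 Gram matrix, [c₂, c₁, c₀]ᵀ = [2731/2706, 5923/5412, 2061/1804]ᵀ.

c₂ = 1.0092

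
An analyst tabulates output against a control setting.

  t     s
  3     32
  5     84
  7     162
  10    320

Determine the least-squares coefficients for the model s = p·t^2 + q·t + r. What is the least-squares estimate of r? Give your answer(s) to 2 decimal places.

r = -3.90

With design matrix M, MᵀM = [[13107, 1495, 183]; [1495, 183, 25]; [183, 25, 4]] and Mᵀs = [42326, 4850, 598]ᵀ.
Solving the 3×3 system (Gaussian elimination) gives p = 9615/3278, q = 10075/3278, r = -6397/1639.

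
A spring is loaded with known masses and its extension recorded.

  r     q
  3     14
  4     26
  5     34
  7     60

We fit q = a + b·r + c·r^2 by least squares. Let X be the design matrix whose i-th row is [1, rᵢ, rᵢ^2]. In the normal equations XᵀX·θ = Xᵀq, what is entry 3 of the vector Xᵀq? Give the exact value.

4332

Entry 3 ↔ basis r^2, so (Xᵀq)_{3} = Σᵢ (r^2)·qᵢ = (9)·(14) + (16)·(26) + (25)·(34) + (49)·(60) = 4332.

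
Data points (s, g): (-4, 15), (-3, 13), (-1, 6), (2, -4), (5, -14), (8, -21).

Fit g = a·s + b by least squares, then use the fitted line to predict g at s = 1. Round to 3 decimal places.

ĝ = -0.314

Compute the Gram sums: Σs·s = 119, Σs = 7, Σ1 = 6.
Right-hand side: Σs·g = -351, Σg = -5.
Normal equations: [[119, 7]; [7, 6]]·[a, b]ᵀ = [-351, -5]ᵀ.
Determinant 119·6 − 7² = 665.
a = ((-351)·6 − 7·(-5))/665 = -109/35; b = (119·(-5) − 7·(-351))/665 = 14/5.
At s = 1: ĝ = (-109/35)·(1) + (14/5)·(1) = -11/35.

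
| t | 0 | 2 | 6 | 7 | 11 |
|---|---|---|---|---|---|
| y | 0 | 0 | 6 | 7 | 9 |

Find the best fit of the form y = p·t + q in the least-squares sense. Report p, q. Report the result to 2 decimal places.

p = 0.93, q = -0.44

The normal system XᵀX·[p, q]ᵀ = Xᵀy is [[210, 26]; [26, 5]]·[p, q]ᵀ = [184, 22]ᵀ.
Determinant 210·5 − 26² = 374.
p = (184·5 − 26·22)/374 = 174/187; q = (210·22 − 26·184)/374 = -82/187.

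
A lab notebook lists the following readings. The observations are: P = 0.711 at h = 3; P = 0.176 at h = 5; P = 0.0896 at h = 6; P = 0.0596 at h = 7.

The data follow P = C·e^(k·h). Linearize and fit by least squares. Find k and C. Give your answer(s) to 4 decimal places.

With ln Pᵢ as the transformed response and hᵢ as the regressor:
Sums: Σh = 21.0000, Σ(h)² = 119.0000, Σln P = -7.3109, Σh·ln P = -43.9247.
Normal system: [[119.0000, 21.0000]; [21.0000, 4]]·[k, ln C]ᵀ = [-43.9247, -7.3109]ᵀ.
Solving (det = 35.0000): k = -0.63345, ln C = 1.49792, so C = exp(1.49792) = 4.47237.

k = -0.6335, C = 4.4724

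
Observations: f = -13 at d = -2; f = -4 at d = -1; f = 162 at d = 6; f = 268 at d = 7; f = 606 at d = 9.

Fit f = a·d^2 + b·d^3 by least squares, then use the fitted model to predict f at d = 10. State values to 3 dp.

f̂ = 847.551

With design matrix A, AᵀA = [[10275, 83599]; [83599, 695811]] and Aᵀf = [67994, 568798]ᵀ.
det = 10275·695811 − 83599² = 160665224.
a = (67994·695811 − 83599·568798)/160665224 = -1463237/979666; b = (10275·568798 − 83599·67994)/160665224 = 40042261/40166306.
At d = 10: f̂ = (-1463237/979666)·(100) + (40042261/40166306)·(1000) = 17021494650/20083153.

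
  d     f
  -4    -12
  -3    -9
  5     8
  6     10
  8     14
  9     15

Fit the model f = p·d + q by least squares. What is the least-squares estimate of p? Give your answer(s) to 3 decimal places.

p = 2.102

Setting ∂/∂p … = 0 gives: 231·p + 21·q = 422;  21·p + 6·q = 26.
det = 231·6 − 21² = 945.
p = (422·6 − 21·26)/945 = 662/315; q = (231·26 − 21·422)/945 = -136/45.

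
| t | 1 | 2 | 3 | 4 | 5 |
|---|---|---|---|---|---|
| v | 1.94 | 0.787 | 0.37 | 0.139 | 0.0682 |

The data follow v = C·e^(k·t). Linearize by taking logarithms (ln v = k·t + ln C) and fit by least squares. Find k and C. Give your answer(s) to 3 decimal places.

With ln vᵢ as the transformed response and tᵢ as the regressor:
AᵀA = [[55.0000, 15.0000]; [15.0000, 5]], rhs = [-24.1188, -5.2297]ᵀ  (here Σt = 15.0000, Σ(t)² = 55.0000, Σln v = -5.2297, Σt·ln v = -24.1188).
Solving (det = 50.0000): k = -0.84298, ln C = 1.48299, so C = exp(1.48299) = 4.40610.

k = -0.843, C = 4.406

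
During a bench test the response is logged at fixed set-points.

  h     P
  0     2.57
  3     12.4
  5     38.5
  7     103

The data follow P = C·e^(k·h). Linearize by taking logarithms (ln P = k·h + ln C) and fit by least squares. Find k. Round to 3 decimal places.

k = 0.531

Taking logs, ln P = k·h + ln C, so regress ln P on h.
XᵀX = [[83.0000, 15.0000]; [15.0000, 4]], rhs = [58.2495, 11.7470]ᵀ  (here Σh = 15.0000, Σ(h)² = 83.0000, Σln P = 11.7470, Σh·ln P = 58.2495).
Solving (det = 107.0000): k = 0.53078, ln C = 0.94634.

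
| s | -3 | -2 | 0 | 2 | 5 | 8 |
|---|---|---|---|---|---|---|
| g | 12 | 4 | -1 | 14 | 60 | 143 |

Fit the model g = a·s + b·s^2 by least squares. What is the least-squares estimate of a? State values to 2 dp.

Entries of AᵀA: Σs·s = 106, Σs·s^2 = 610, Σs^2·s^2 = 4834.
For Aᵀg: Σs·g = 1428, Σs^2·g = 10832.
Eliminating b: 4834·(row 1) − 610·(row 2) gives 140304·a = 4834·1428 − 610·10832 = 295432, so a = 36929/17538.
Then b = (10832 − 610·(36929/17538))/4834 = 34639/17538.

a = 2.11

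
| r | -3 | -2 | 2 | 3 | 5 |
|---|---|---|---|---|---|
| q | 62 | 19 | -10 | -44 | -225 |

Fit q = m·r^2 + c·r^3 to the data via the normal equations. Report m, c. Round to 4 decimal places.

The normal system MᵀM·[m, c]ᵀ = Mᵀq is [[819, 3125]; [3125, 17211]]·[m, c]ᵀ = [-5427, -31219]ᵀ.
Determinant 819·17211 − 3125² = 4330184.
m = ((-5427)·17211 − 3125·(-31219))/4330184 = 2077639/2165092; c = (819·(-31219) − 3125·(-5427))/4330184 = -4304493/2165092.

m = 0.9596, c = -1.9881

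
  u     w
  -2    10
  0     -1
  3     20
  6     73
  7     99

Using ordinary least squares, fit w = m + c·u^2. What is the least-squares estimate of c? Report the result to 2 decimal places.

With design matrix M, MᵀM = [[5, 98]; [98, 3794]] and Mᵀw = [201, 7699]ᵀ.
Eliminating c: 3794·(row 1) − 98·(row 2) gives 9366·m = 3794·201 − 98·7699 = 8092, so m = 578/669.
Then c = (7699 − 98·(578/669))/3794 = 18797/9366.

c = 2.01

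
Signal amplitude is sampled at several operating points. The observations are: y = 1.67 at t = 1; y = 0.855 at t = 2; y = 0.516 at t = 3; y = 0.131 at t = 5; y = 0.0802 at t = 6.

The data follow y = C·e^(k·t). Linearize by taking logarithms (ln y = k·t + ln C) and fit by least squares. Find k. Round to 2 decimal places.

k = -0.61

With ln yᵢ as the transformed response and tᵢ as the regressor:
XᵀX = [[75.0000, 17.0000]; [17.0000, 5]], rhs = [-27.0876, -4.8613]ᵀ  (here Σt = 17.0000, Σ(t)² = 75.0000, Σln y = -4.8613, Σt·ln y = -27.0876).
Slope k = (n·Σt·ln y − Σt·Σln y)/(n·Σ(t)² − (Σt)²) = (5·-27.0876 − 17.0000·-4.8613)/86.0000 = -0.61391; ln C = (Σln y − k·Σt)/n = 1.11505.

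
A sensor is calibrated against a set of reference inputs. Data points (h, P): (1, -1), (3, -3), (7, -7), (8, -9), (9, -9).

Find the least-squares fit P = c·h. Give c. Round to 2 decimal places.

The normal system AᵀA·[c]ᵀ = AᵀP is [[204]]·[c]ᵀ = [-212]ᵀ.
c = (-212)/204 = -1.03922.

c = -1.04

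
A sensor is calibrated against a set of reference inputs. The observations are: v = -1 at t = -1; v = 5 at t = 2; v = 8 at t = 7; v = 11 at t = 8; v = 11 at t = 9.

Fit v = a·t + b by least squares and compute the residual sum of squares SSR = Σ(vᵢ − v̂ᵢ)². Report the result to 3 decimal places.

SSR = 5.449

Normal-equation sums: Σt·t = 199, Σt = 25, Σ1 = 5.
And Σt·v = 254, Σv = 34.
MᵀM·[a, b]ᵀ = Mᵀv becomes [[199, 25]; [25, 5]]·[a, b]ᵀ = [254, 34]ᵀ.
Eliminating b: 5·(row 1) − 25·(row 2) gives 370·a = 5·254 − 25·34 = 420, so a = 42/37.
Then b = (34 − 25·(42/37))/5 = 208/185.
Residuals: -183/185, 297/185, -198/185, 147/185, -63/185; SSR = 1008/185.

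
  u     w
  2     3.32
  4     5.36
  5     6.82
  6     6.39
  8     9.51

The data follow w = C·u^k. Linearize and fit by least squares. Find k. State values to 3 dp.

Taking logs, ln w = k·ln u + ln C, so regress ln w on ln u.
Over the data: Σln u = 7.5601, Σ(ln u)² = 12.5270, Σln w = 8.9059, Σln u·ln w = 14.2560.
Normal system: [[12.5270, 7.5601]; [7.5601, 5]]·[k, ln C]ᵀ = [14.2560, 8.9059]ᵀ.
Slope k = (n·Σln u·ln w − Σln u·Σln w)/(n·Σ(ln u)² − (Σln u)²) = (5·14.2560 − 7.5601·8.9059)/5.4804 = 0.72096; ln C = (Σln w − k·Σln u)/n = 0.69107.

k = 0.721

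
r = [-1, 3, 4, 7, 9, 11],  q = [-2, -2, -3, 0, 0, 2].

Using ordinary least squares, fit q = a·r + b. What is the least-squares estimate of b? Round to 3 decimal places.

b = -2.763

With design matrix A, AᵀA = [[277, 33]; [33, 6]] and Aᵀq = [6, -5]ᵀ.
Eliminating b: 6·(row 1) − 33·(row 2) gives 573·a = 6·6 − 33·(-5) = 201, so a = 67/191.
Then b = ((-5) − 33·(67/191))/6 = -1583/573.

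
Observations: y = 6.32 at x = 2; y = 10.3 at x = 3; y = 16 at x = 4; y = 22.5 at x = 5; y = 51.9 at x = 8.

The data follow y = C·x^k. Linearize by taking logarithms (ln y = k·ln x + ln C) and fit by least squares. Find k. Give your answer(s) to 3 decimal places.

Linearized form: ln y = k·ln x + ln C. From the 5 transformed points,
Over the data: Σln x = 6.8669, Σ(ln x)² = 10.5236, Σln y = 14.0113, Σln x·ln y = 20.9071.
Normal system: [[10.5236, 6.8669]; [6.8669, 5]]·[k, ln C]ᵀ = [20.9071, 14.0113]ᵀ.
Δ = 10.5236·5 − (6.8669)² = 5.4631; k = (20.9071·5 − 6.8669·14.0113)/5.4631 = 1.52311, ln C = (10.5236·14.0113 − 6.8669·20.9071)/5.4631 = 0.71044.

k = 1.523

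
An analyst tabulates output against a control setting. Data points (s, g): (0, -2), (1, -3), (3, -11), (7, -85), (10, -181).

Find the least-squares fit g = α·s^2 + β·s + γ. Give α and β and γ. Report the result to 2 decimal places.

Normal-equation sums: Σs^2·s^2 = 12483, Σs^2·s = 1371, Σs^2 = 159, Σs·s = 159, Σs = 21, Σ1 = 5.
Moment sums: Σs^2·g = -22367, Σs·g = -2441, Σg = -282.
So AᵀA·[α, β, γ]ᵀ = Aᵀg: [[12483, 1371, 159]; [1371, 159, 21]; [159, 21, 5]]·[α, β, γ]ᵀ = [-22367, -2441, -282]ᵀ.
Solving the 3×3 system (Gaussian elimination) gives α = -54197/26106, β = 74951/26106, γ = -10618/4351.

α = -2.08, β = 2.87, γ = -2.44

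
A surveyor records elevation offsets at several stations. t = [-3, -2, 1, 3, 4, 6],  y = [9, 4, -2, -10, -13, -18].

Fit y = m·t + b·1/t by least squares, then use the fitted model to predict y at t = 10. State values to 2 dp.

ŷ = -31.29

The normal equations are: 75·m + 6·b = -227;  6·m + (25/16)·b = -199/12.
(Σt·t = 75, Σt·1/t = 6, Σ1/t·1/t = 25/16, Σt·y = -227, Σ1/t·y = -199/12.)
Eliminating b: (25/16)·(row 1) − 6·(row 2) gives (1299/16)·m = (25/16)·(-227) − 6·(-199/12) = -4083/16, so m = -1361/433.
Then b = ((-199/12) − 6·(-1361/433))/(25/16) = 1892/1299.
At t = 10: ŷ = (-1361/433)·(10) + (1892/1299)·(1/10) = -203204/6495.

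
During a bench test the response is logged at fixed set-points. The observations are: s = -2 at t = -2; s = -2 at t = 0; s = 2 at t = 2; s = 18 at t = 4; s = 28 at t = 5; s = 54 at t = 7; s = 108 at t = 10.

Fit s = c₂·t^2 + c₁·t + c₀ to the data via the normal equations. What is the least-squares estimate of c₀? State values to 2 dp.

c₀ = -3.13

Normal-equation sums: Σt^2·t^2 = 13314, Σt^2·t = 1532, Σt^2 = 198, Σt·t = 198, Σt = 26, Σ1 = 7.
Moment sums: Σt^2·s = 14434, Σt·s = 1678, Σs = 206.
MᵀM·[c₂, c₁, c₀]ᵀ = Mᵀs becomes [[13314, 1532, 198]; [1532, 198, 26]; [198, 26, 7]]·[c₂, c₁, c₀]ᵀ = [14434, 1678, 206]ᵀ.
Row-reducing yields c₂ = 255245/258713, c₁ = 323845/258713, c₀ = -809086/258713.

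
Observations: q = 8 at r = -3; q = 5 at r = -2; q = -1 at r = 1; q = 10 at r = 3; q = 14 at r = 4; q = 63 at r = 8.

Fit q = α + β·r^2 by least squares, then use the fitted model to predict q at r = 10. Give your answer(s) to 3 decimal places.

From the data, Σ1 = 6, Σr^2 = 103, Σr^2·r^2 = 4531.
Moment sums: Σq = 99, Σr^2·q = 4437.
AᵀA·[α, β]ᵀ = Aᵀq becomes [[6, 103]; [103, 4531]]·[α, β]ᵀ = [99, 4437]ᵀ.
det = 6·4531 − 103² = 16577.
α = (99·4531 − 103·4437)/16577 = -8442/16577; β = (6·4437 − 103·99)/16577 = 16425/16577.
At r = 10: q̂ = (-8442/16577)·(1) + (16425/16577)·(100) = 1634058/16577.

q̂ = 98.574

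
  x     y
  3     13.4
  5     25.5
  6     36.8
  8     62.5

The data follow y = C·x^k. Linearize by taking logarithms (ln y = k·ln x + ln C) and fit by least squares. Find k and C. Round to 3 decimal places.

k = 1.559, C = 2.294

Let Y = ln y. Fitting Y = k·ln x + ln C by least squares:
AᵀA = [[11.3317, 6.5793]; [6.5793, 4]], rhs = [23.1227, 13.5746]ᵀ  (here Σln x = 6.5793, Σ(ln x)² = 11.3317, Σln y = 13.5746, Σln x·ln y = 23.1227).
Slope k = (n·Σln x·ln y − Σln x·Σln y)/(n·Σ(ln x)² − (Σln x)²) = (4·23.1227 − 6.5793·13.5746)/2.0403 = 1.55854; ln C = (Σln y − k·Σln x)/n = 0.83015, so C = exp(0.83015) = 2.29366.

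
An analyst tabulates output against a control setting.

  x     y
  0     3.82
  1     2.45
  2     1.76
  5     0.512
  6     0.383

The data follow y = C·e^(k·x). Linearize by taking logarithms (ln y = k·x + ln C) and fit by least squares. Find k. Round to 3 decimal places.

k = -0.387

Taking logs, ln y = k·x + ln C, so regress ln y on x.
XᵀX = [[66.0000, 14.0000]; [14.0000, 5]], rhs = [-7.0788, 1.1725]ᵀ  (here Σx = 14.0000, Σ(x)² = 66.0000, Σln y = 1.1725, Σx·ln y = -7.0788).
Δ = 66.0000·5 − (14.0000)² = 134.0000; k = (-7.0788·5 − 14.0000·1.1725)/134.0000 = -0.38663, ln C = (66.0000·1.1725 − 14.0000·-7.0788)/134.0000 = 1.31707.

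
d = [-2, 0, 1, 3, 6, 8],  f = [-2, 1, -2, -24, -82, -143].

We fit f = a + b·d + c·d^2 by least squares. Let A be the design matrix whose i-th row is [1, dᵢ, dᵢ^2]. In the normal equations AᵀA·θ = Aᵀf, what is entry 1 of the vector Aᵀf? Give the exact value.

-252

Entry 1 ↔ basis 1, so (Aᵀf)_{1} = Σᵢ fᵢ = (1)·(-2) + (1)·(1) + (1)·(-2) + (1)·(-24) + (1)·(-82) + (1)·(-143) = -252.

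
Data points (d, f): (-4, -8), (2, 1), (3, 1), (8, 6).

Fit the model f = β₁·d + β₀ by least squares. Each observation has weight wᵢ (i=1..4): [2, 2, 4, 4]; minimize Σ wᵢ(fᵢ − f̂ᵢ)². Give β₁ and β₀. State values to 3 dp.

β₁ = 1.134, β₀ = -2.614

AᵀWA·[β₁, β₀]ᵀ = AᵀWf reads: 332·β₁ + 40·β₀ = 272;  40·β₁ + 12·β₀ = 14.
(Σwᵢ·d·d = 332, Σwᵢ·d = 40, Σwᵢ·1 = 12, Σwᵢ·d·f = 272, Σwᵢ·f = 14.)
Δ = 332·12 − 40² = 2384.
β₁ = (272·12 − 40·14)/2384 = 169/149; β₀ = (332·14 − 40·272)/2384 = -779/298.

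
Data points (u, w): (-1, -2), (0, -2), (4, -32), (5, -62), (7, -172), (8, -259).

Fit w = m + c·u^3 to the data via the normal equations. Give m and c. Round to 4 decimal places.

Normal-equation sums: Σ1 = 6, Σu^3 = 1043, Σu^3·u^3 = 399515.
Moment sums: Σw = -529, Σu^3·w = -201400.
Eliminating c: 399515·(row 1) − 1043·(row 2) gives 1309241·m = 399515·(-529) − 1043·(-201400) = -1283235, so m = -1283235/1309241.
Then c = ((-201400) − 1043·(-1283235/1309241))/399515 = -656653/1309241.

m = -0.9801, c = -0.5016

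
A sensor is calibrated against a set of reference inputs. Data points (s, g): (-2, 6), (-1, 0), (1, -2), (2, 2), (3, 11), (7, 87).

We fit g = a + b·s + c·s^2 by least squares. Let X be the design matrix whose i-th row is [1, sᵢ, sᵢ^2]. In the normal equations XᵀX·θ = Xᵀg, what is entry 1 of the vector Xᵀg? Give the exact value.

Entry 1 ↔ basis 1, so (Xᵀg)_{1} = Σᵢ gᵢ = (1)·(6) + (1)·(0) + (1)·(-2) + (1)·(2) + (1)·(11) + (1)·(87) = 104.

104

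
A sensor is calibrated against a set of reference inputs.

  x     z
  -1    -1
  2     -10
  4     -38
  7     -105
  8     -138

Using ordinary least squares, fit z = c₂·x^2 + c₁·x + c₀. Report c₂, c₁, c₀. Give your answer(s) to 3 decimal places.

Sums needed: Σx^2·x^2 = 6770, Σx^2·x = 926, Σx^2 = 134, Σx·x = 134, Σx = 20, Σ1 = 5.
For Aᵀz: Σx^2·z = -14626, Σx·z = -2010, Σz = -292.
So AᵀA·[c₂, c₁, c₀]ᵀ = Aᵀz: [[6770, 926, 134]; [926, 134, 20]; [134, 20, 5]]·[c₂, c₁, c₀]ᵀ = [-14626, -2010, -292]ᵀ.
Row-reducing yields c₂ = -578/291, c₁ = -121/97, c₀ = -52/291.

c₂ = -1.986, c₁ = -1.247, c₀ = -0.179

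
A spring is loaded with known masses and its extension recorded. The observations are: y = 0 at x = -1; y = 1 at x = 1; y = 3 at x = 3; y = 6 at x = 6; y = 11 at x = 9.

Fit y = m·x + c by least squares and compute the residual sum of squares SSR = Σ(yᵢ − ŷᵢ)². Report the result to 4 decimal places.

Normal-equation sums: Σx·x = 128, Σx = 18, Σ1 = 5.
And Σx·y = 145, Σy = 21.
Determinant 128·5 − 18² = 316.
m = (145·5 − 18·21)/316 = 347/316; c = (128·21 − 18·145)/316 = 39/158.
Residuals: 269/316, -109/316, -171/316, -66/79, 275/316; SSR = 819/316.

SSR = 2.5918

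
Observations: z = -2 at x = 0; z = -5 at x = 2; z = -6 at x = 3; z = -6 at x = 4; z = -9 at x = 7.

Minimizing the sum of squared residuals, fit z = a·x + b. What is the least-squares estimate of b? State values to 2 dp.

Setting ∂/∂a … = 0 gives: 78·a + 16·b = -115;  16·a + 5·b = -28.
Determinant 78·5 − 16² = 134.
a = ((-115)·5 − 16·(-28))/134 = -127/134; b = (78·(-28) − 16·(-115))/134 = -172/67.

b = -2.57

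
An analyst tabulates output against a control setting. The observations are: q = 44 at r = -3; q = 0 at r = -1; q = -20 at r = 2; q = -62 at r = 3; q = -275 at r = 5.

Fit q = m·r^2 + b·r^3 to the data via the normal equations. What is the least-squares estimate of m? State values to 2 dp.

Entries of AᵀA: Σr^2·r^2 = 804, Σr^2·r^3 = 3156, Σr^3·r^3 = 17148.
Right-hand side: Σr^2·q = -7117, Σr^3·q = -37397.
Eliminating b: 17148·(row 1) − 3156·(row 2) gives 3826656·m = 17148·(-7117) − 3156·(-37397) = -4017384, so m = -18599/17716.
Then b = ((-37397) − 3156·(-18599/17716))/17148 = -52819/26574.

m = -1.05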